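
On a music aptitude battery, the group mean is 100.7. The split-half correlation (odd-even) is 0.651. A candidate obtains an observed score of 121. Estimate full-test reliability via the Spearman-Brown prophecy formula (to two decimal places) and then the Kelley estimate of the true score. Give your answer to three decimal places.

116.737

Spearman-Brown: ρ = 2r/(1 + r) = 2(0.651)/(1 + 0.651) = 1.3020/1.651 = 0.7886 → 0.79
T̂ = ρX + (1 − ρ)μ
  = 0.79 × 121 + 0.21 × 100.7
  = 95.59 + 21.147
  = 116.7370
  ≈ 116.737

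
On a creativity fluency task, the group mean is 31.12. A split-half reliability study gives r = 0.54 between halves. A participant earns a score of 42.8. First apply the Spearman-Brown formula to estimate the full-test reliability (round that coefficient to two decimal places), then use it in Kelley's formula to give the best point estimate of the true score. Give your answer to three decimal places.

Spearman-Brown: ρ = 2r/(1 + r) = 2(0.54)/(1 + 0.54) = 1.080/1.54 = 0.7013 → 0.70
Regress the observed score toward the mean by the unreliability: T̂ = 0.70·42.8 + 0.30·31.12 = 29.960 + 9.3360 = 39.2960.

39.296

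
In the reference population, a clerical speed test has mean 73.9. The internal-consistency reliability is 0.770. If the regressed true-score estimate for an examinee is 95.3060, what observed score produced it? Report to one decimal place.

101.7

T̂ = ρX + (1 − ρ)μ  ⇒  X = (T̂ − (1 − ρ)μ) / ρ
X = (95.3060 − 0.230 × 73.9) / 0.770 = (95.3060 − 16.9970) / 0.770 = 78.3090 / 0.770 = 101.700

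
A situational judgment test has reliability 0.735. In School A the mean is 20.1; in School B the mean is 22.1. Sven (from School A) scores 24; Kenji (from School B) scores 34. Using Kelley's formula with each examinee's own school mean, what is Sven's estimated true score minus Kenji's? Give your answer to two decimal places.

-7.88

T̂_Sven = 0.735(24) + 0.265(20.1) = 22.9665
T̂_Kenji = 0.735(34) + 0.265(22.1) = 30.8465
Difference = 22.9665 − 30.8465 = -7.8800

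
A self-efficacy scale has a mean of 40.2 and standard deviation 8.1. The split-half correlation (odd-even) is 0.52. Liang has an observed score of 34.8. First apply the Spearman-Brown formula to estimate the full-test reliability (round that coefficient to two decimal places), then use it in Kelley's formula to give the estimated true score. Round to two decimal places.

36.53

Spearman-Brown: ρ = 2r/(1 + r) = 2(0.52)/(1 + 0.52) = 1.040/1.52 = 0.6842 → 0.68
T̂ = ρX + (1 − ρ)μ
  = 0.68 × 34.8 + 0.32 × 40.2
  = 23.664 + 12.864
  = 36.528
  ≈ 36.53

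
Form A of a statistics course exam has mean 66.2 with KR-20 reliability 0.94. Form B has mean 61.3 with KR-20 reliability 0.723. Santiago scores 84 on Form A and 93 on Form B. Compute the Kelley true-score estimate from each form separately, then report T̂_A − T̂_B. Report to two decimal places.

-1.29

T̂_A = 0.94(84) + 0.06(66.2) = 82.9320
T̂_B = 0.723(93) + 0.277(61.3) = 84.2191
T̂_A − T̂_B = -1.2871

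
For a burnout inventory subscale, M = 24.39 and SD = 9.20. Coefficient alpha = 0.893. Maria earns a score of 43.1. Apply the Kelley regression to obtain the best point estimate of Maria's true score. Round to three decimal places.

T̂ = ρX + (1 − ρ)μ
  = 0.893 × 43.1 + 0.107 × 24.39
  = 38.4883 + 2.60973
  = 41.0980
  ≈ 41.098

41.098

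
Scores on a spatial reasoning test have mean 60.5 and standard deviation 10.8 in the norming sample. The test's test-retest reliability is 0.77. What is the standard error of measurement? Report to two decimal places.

SEM = SD · √(1 − ρ) = 10.8 × √0.23 = 10.8 × 0.4796 = 5.179

5.18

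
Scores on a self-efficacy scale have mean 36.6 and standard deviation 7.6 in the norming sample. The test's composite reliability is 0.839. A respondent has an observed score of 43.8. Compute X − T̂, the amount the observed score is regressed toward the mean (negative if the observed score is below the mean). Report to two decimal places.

Regress the observed score toward the mean by the unreliability: T̂ = 0.839·43.8 + 0.161·36.6 = 36.7482 + 5.8926 = 42.6408.
X − T̂ = 43.8 − 42.641 = 1.159 → 1.16

1.16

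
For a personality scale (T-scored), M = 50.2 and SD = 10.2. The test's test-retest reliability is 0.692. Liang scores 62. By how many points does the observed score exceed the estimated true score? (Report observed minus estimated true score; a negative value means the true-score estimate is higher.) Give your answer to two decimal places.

T̂ = ρX + (1 − ρ)μ
  = 0.692 × 62 + 0.308 × 50.2
  = 42.904 + 15.4616
  = 58.3656
  ≈ 58.366
X − T̂ = 62 − 58.366 = 3.634 → 3.63

3.63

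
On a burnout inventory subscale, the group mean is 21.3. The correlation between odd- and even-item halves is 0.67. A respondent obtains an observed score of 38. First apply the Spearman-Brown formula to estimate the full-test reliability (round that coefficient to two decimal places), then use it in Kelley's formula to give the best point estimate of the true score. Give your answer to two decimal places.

34.66

Spearman-Brown: ρ = 2r/(1 + r) = 2(0.67)/(1 + 0.67) = 1.340/1.67 = 0.8024 → 0.80
T̂ = ρX + (1 − ρ)μ
  = 0.80 × 38 + 0.20 × 21.3
  = 30.40 + 4.260
  = 34.660
  ≈ 34.66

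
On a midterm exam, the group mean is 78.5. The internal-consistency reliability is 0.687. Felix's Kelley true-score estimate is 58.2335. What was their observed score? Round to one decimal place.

T̂ = ρX + (1 − ρ)μ  ⇒  X = (T̂ − (1 − ρ)μ) / ρ
X = (58.2335 − 0.313 × 78.5) / 0.687 = (58.2335 − 24.5705) / 0.687 = 33.6630 / 0.687 = 49.000

49.0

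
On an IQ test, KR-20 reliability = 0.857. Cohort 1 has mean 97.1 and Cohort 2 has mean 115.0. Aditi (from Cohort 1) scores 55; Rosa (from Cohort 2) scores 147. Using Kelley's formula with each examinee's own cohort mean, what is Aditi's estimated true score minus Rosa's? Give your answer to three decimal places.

T̂_Aditi = 0.857(55) + 0.143(97.1) = 61.02030
T̂_Rosa = 0.857(147) + 0.143(115.0) = 142.42400
Difference = 61.02030 − 142.42400 = -81.40370

-81.404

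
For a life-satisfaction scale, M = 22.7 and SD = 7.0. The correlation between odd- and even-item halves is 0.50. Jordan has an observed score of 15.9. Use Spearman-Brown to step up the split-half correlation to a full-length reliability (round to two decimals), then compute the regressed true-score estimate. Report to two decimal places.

18.14

Spearman-Brown: ρ = 2r/(1 + r) = 2(0.50)/(1 + 0.50) = 1.000/1.50 = 0.6667 → 0.67
Weight the observed score by reliability and the mean by (1 − reliability): T̂ = 0.67·15.9 + 0.33·22.7 = 10.653 + 7.491 = 18.144.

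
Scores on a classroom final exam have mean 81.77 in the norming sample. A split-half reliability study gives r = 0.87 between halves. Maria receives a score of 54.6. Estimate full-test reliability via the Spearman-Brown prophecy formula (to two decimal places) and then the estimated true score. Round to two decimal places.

56.50

Spearman-Brown: ρ = 2r/(1 + r) = 2(0.87)/(1 + 0.87) = 1.740/1.87 = 0.9305 → 0.93
T̂ = ρX + (1 − ρ)μ
  = 0.93 × 54.6 + 0.07 × 81.77
  = 50.778 + 5.7239
  = 56.502
  ≈ 56.50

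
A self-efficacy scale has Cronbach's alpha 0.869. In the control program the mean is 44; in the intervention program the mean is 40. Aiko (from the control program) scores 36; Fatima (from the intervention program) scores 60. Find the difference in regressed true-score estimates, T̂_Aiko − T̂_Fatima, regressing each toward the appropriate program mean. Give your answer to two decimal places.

-20.33

T̂_Aiko = 0.869(36) + 0.131(44) = 37.0480
T̂_Fatima = 0.869(60) + 0.131(40) = 57.3800
Difference = 37.0480 − 57.3800 = -20.3320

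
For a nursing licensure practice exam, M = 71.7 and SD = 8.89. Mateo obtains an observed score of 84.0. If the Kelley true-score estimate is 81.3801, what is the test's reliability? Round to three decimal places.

0.787

T̂ = ρX + (1 − ρ)μ  ⇒  T̂ − μ = ρ(X − μ)
ρ = (T̂ − μ)/(X − μ) = (81.3801 − 71.7) / (84.0 − 71.7) = 9.6801 / 12.3 = 0.78700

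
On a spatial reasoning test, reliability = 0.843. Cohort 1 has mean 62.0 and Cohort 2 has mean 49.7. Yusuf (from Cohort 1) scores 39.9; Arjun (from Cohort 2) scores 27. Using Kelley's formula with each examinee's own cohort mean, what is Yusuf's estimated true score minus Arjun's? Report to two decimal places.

12.81

T̂_Yusuf = 0.843(39.9) + 0.157(62.0) = 43.3697
T̂_Arjun = 0.843(27) + 0.157(49.7) = 30.5639
Difference = 43.3697 − 30.5639 = 12.8058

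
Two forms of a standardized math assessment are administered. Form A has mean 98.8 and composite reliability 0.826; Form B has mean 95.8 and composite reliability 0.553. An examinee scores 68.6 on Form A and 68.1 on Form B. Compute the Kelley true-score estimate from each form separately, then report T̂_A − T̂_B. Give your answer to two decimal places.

T̂_A = 0.826(68.6) + 0.174(98.8) = 73.8548
T̂_B = 0.553(68.1) + 0.447(95.8) = 80.4819
T̂_A − T̂_B = -6.6271

-6.63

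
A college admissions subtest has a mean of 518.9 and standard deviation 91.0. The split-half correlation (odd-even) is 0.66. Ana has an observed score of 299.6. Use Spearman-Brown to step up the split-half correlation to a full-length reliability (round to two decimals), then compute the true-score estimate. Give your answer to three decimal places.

343.460

Spearman-Brown: ρ = 2r/(1 + r) = 2(0.66)/(1 + 0.66) = 1.320/1.66 = 0.7952 → 0.80
T̂ = 0.80(299.6) + 0.20(518.9) = 239.680 + 103.780 = 343.4600 → 343.460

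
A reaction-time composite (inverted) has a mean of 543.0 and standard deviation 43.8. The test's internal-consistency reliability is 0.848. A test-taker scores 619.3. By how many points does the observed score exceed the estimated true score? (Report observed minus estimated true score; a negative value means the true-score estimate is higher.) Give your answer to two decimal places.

T̂ = 0.848(619.3) + 0.152(543.0) = 525.1664 + 82.5360 = 607.7024 → 607.702
X − T̂ = 619.3 − 607.702 = 11.598 → 11.60

11.60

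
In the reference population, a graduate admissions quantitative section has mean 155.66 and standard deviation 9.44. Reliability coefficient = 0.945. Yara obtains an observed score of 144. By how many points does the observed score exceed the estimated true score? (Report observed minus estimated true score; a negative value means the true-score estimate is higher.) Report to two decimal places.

T̂ = 0.945(144) + 0.055(155.66) = 136.080 + 8.56130 = 144.6413 → 144.641
X − T̂ = 144 − 144.641 = -0.641 → -0.64

-0.64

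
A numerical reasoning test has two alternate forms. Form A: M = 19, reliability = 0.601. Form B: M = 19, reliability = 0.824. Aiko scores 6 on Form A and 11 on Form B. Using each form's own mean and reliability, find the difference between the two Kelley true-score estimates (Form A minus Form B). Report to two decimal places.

-1.22

T̂_A = 0.601(6) + 0.399(19) = 11.1870
T̂_B = 0.824(11) + 0.176(19) = 12.4080
T̂_A − T̂_B = -1.2210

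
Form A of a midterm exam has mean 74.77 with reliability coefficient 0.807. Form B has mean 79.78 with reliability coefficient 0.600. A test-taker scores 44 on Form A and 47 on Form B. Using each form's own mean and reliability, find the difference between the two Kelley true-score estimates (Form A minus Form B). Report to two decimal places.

-10.17

T̂_A = 0.807(44) + 0.193(74.77) = 49.9386
T̂_B = 0.600(47) + 0.400(79.78) = 60.1120
T̂_A − T̂_B = -10.1734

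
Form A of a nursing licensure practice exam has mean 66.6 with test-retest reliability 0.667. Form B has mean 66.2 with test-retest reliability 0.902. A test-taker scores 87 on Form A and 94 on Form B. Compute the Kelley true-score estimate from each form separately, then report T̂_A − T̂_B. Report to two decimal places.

-11.07

T̂_A = 0.667(87) + 0.333(66.6) = 80.2068
T̂_B = 0.902(94) + 0.098(66.2) = 91.2756
T̂_A − T̂_B = -11.0688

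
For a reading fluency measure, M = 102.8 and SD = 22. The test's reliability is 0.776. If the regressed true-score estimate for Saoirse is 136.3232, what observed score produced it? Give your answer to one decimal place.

T̂ = ρX + (1 − ρ)μ  ⇒  X = (T̂ − (1 − ρ)μ) / ρ
X = (136.3232 − 0.224 × 102.8) / 0.776 = (136.3232 − 23.0272) / 0.776 = 113.2960 / 0.776 = 146.000

146.0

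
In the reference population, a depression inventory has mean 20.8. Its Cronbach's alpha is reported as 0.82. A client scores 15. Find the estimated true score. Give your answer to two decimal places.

16.04

T̂ = ρX + (1 − ρ)μ
  = 0.82 × 15 + 0.18 × 20.8
  = 12.30 + 3.744
  = 16.044
  ≈ 16.04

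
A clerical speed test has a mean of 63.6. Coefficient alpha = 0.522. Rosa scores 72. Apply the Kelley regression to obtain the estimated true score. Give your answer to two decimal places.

67.98

T̂ = 0.522(72) + 0.478(63.6) = 37.584 + 30.4008 = 67.985 → 67.98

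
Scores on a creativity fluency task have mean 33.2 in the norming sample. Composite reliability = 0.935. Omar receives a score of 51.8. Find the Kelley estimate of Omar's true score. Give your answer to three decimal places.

T̂ = ρX + (1 − ρ)μ
  = 0.935 × 51.8 + 0.065 × 33.2
  = 48.4330 + 2.1580
  = 50.5910
  ≈ 50.591

50.591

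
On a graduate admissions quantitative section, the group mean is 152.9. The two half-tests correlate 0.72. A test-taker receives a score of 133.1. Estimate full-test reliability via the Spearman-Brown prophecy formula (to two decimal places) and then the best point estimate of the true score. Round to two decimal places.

136.27

Spearman-Brown: ρ = 2r/(1 + r) = 2(0.72)/(1 + 0.72) = 1.440/1.72 = 0.8372 → 0.84
T̂ = 0.84(133.1) + 0.16(152.9) = 111.804 + 24.464 = 136.268 → 136.27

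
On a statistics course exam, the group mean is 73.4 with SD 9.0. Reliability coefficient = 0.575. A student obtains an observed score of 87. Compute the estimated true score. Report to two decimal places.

81.22

T̂ = 0.575(87) + 0.425(73.4) = 50.025 + 31.1950 = 81.220 → 81.22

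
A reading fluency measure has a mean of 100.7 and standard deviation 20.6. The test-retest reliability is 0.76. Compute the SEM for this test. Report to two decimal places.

SEM = SD · √(1 − ρ) = 20.6 × √0.24 = 20.6 × 0.4899 = 10.092

10.09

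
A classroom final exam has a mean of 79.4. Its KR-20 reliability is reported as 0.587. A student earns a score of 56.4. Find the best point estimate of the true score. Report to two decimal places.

T̂ = ρX + (1 − ρ)μ
  = 0.587 × 56.4 + 0.413 × 79.4
  = 33.1068 + 32.7922
  = 65.899
  ≈ 65.90

65.90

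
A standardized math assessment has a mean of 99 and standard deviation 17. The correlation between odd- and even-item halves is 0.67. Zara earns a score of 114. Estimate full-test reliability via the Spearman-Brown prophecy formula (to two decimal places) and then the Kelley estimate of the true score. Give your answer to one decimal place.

Spearman-Brown: ρ = 2r/(1 + r) = 2(0.67)/(1 + 0.67) = 1.340/1.67 = 0.8024 → 0.80
Kelley's formula gives T̂ = 0.80·114 + 0.20·99 = 91.20 + 19.80 = 111.00.

111.0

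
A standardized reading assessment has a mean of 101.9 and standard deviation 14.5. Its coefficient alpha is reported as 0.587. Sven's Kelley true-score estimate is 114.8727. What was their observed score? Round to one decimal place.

124.0

T̂ = ρX + (1 − ρ)μ  ⇒  X = (T̂ − (1 − ρ)μ) / ρ
X = (114.8727 − 0.413 × 101.9) / 0.587 = (114.8727 − 42.0847) / 0.587 = 72.7880 / 0.587 = 124.000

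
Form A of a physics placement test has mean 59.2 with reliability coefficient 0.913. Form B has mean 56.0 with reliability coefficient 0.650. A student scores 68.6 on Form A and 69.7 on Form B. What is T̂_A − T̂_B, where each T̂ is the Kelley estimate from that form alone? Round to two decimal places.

T̂_A = 0.913(68.6) + 0.087(59.2) = 67.7822
T̂_B = 0.650(69.7) + 0.350(56.0) = 64.9050
T̂_A − T̂_B = 2.8772

2.88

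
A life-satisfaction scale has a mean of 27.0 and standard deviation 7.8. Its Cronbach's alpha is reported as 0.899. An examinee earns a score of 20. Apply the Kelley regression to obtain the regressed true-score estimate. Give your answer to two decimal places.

Regress the observed score toward the mean by the unreliability: T̂ = 0.899·20 + 0.101·27.0 = 17.980 + 2.7270 = 20.707.

20.71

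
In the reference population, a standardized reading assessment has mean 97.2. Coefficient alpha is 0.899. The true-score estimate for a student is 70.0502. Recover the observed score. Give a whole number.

T̂ = ρX + (1 − ρ)μ  ⇒  X = (T̂ − (1 − ρ)μ) / ρ
X = (70.0502 − 0.101 × 97.2) / 0.899 = (70.0502 − 9.8172) / 0.899 = 60.2330 / 0.899 = 67.00

67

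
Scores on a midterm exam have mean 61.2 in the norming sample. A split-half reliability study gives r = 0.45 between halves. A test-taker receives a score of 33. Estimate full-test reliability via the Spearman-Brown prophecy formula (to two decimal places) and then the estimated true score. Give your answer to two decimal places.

Spearman-Brown: ρ = 2r/(1 + r) = 2(0.45)/(1 + 0.45) = 0.900/1.45 = 0.6207 → 0.62
T̂ = ρX + (1 − ρ)μ
  = 0.62 × 33 + 0.38 × 61.2
  = 20.46 + 23.256
  = 43.716
  ≈ 43.72

43.72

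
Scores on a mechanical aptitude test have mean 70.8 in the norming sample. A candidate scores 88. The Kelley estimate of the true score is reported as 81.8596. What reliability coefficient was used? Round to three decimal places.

T̂ = ρX + (1 − ρ)μ  ⇒  T̂ − μ = ρ(X − μ)
ρ = (T̂ − μ)/(X − μ) = (81.8596 − 70.8) / (88 − 70.8) = 11.0596 / 17.2 = 0.64300

0.643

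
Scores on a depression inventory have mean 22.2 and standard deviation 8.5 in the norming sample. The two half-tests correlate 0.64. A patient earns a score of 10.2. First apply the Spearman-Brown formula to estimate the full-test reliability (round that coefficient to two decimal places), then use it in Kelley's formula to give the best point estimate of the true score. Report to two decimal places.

Spearman-Brown: ρ = 2r/(1 + r) = 2(0.64)/(1 + 0.64) = 1.280/1.64 = 0.7805 → 0.78
T̂ = 0.78(10.2) + 0.22(22.2) = 7.956 + 4.884 = 12.840 → 12.84

12.84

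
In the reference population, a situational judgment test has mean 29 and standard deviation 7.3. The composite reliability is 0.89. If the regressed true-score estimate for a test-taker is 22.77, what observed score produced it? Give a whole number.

T̂ = ρX + (1 − ρ)μ  ⇒  X = (T̂ − (1 − ρ)μ) / ρ
X = (22.77 − 0.11 × 29) / 0.89 = (22.77 − 3.19) / 0.89 = 19.58 / 0.89 = 22.00

22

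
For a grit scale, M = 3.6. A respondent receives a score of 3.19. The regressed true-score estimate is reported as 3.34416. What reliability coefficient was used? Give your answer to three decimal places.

T̂ = ρX + (1 − ρ)μ  ⇒  T̂ − μ = ρ(X − μ)
ρ = (T̂ − μ)/(X − μ) = (3.34416 − 3.6) / (3.19 − 3.6) = -0.25584 / -0.41 = 0.62400

0.624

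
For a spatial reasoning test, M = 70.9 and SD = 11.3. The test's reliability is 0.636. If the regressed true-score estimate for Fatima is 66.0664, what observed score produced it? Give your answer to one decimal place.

T̂ = ρX + (1 − ρ)μ  ⇒  X = (T̂ − (1 − ρ)μ) / ρ
X = (66.0664 − 0.364 × 70.9) / 0.636 = (66.0664 − 25.8076) / 0.636 = 40.2588 / 0.636 = 63.300

63.3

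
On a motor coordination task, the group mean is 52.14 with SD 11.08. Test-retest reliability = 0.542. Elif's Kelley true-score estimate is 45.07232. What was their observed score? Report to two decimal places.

T̂ = ρX + (1 − ρ)μ  ⇒  X = (T̂ − (1 − ρ)μ) / ρ
X = (45.07232 − 0.458 × 52.14) / 0.542 = (45.07232 − 23.88012) / 0.542 = 21.19220 / 0.542 = 39.1000

39.10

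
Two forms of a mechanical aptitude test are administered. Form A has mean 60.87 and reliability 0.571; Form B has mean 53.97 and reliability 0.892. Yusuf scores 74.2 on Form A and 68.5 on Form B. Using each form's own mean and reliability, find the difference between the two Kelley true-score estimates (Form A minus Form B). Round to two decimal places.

T̂_A = 0.571(74.2) + 0.429(60.87) = 68.4814
T̂_B = 0.892(68.5) + 0.108(53.97) = 66.9308
T̂_A − T̂_B = 1.5507

1.55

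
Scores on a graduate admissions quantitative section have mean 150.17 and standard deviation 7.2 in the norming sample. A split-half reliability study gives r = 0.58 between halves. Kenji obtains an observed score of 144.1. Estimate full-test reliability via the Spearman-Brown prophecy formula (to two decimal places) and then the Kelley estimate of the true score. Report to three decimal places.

145.739

Spearman-Brown: ρ = 2r/(1 + r) = 2(0.58)/(1 + 0.58) = 1.160/1.58 = 0.7342 → 0.73
T̂ = ρX + (1 − ρ)μ
  = 0.73 × 144.1 + 0.27 × 150.17
  = 105.193 + 40.5459
  = 145.7389
  ≈ 145.739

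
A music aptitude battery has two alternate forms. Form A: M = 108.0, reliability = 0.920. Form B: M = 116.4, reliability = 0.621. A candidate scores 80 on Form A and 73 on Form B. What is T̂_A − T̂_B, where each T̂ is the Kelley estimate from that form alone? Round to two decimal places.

T̂_A = 0.920(80) + 0.080(108.0) = 82.2400
T̂_B = 0.621(73) + 0.379(116.4) = 89.4486
T̂_A − T̂_B = -7.2086

-7.21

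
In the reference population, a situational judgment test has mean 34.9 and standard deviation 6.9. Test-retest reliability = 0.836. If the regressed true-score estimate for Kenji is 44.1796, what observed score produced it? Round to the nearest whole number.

T̂ = ρX + (1 − ρ)μ  ⇒  X = (T̂ − (1 − ρ)μ) / ρ
X = (44.1796 − 0.164 × 34.9) / 0.836 = (44.1796 − 5.7236) / 0.836 = 38.4560 / 0.836 = 46.00

46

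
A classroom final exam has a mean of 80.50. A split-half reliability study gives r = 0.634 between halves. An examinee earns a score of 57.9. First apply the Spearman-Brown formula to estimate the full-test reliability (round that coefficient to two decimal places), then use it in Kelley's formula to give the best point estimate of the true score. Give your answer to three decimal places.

Spearman-Brown: ρ = 2r/(1 + r) = 2(0.634)/(1 + 0.634) = 1.2680/1.634 = 0.7760 → 0.78
T̂ = 0.78(57.9) + 0.22(80.50) = 45.162 + 17.7100 = 62.8720 → 62.872

62.872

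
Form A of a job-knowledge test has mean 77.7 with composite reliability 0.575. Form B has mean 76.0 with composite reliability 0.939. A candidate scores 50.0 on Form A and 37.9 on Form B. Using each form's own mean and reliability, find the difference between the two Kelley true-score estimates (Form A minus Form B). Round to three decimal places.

T̂_A = 0.575(50.0) + 0.425(77.7) = 61.77250
T̂_B = 0.939(37.9) + 0.061(76.0) = 40.22410
T̂_A − T̂_B = 21.54840

21.548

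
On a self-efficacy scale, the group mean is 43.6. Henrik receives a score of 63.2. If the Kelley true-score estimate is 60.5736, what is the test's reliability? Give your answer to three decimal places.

0.866

T̂ = ρX + (1 − ρ)μ  ⇒  T̂ − μ = ρ(X − μ)
ρ = (T̂ − μ)/(X − μ) = (60.5736 − 43.6) / (63.2 − 43.6) = 16.9736 / 19.6 = 0.86600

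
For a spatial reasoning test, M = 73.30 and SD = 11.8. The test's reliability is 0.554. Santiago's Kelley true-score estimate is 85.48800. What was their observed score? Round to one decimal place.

T̂ = ρX + (1 − ρ)μ  ⇒  X = (T̂ − (1 − ρ)μ) / ρ
X = (85.48800 − 0.446 × 73.30) / 0.554 = (85.48800 − 32.69180) / 0.554 = 52.79620 / 0.554 = 95.300

95.3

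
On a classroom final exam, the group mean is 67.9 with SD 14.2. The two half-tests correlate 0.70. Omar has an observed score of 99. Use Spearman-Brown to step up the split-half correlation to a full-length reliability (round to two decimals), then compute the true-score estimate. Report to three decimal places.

93.402

Spearman-Brown: ρ = 2r/(1 + r) = 2(0.70)/(1 + 0.70) = 1.400/1.70 = 0.8235 → 0.82
T̂ = ρX + (1 − ρ)μ
  = 0.82 × 99 + 0.18 × 67.9
  = 81.18 + 12.222
  = 93.4020
  ≈ 93.402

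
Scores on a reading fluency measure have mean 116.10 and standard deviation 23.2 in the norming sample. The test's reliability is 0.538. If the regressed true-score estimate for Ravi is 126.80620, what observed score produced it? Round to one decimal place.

T̂ = ρX + (1 − ρ)μ  ⇒  X = (T̂ − (1 − ρ)μ) / ρ
X = (126.80620 − 0.462 × 116.10) / 0.538 = (126.80620 − 53.63820) / 0.538 = 73.16800 / 0.538 = 136.000

136.0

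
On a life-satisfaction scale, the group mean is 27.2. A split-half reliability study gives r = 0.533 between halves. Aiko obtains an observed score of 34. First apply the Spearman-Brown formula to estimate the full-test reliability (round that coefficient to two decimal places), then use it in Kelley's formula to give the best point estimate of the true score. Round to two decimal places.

31.96

Spearman-Brown: ρ = 2r/(1 + r) = 2(0.533)/(1 + 0.533) = 1.0660/1.533 = 0.6954 → 0.70
Weight the observed score by reliability and the mean by (1 − reliability): T̂ = 0.70·34 + 0.30·27.2 = 23.80 + 8.160 = 31.960.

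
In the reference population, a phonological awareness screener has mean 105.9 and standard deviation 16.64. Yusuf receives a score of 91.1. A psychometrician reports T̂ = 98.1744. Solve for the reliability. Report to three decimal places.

0.522

T̂ = ρX + (1 − ρ)μ  ⇒  T̂ − μ = ρ(X − μ)
ρ = (T̂ − μ)/(X − μ) = (98.1744 − 105.9) / (91.1 − 105.9) = -7.7256 / -14.8 = 0.52200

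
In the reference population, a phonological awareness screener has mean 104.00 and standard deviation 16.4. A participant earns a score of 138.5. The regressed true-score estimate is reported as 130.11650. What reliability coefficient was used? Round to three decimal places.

T̂ = ρX + (1 − ρ)μ  ⇒  T̂ − μ = ρ(X − μ)
ρ = (T̂ − μ)/(X − μ) = (130.11650 − 104.00) / (138.5 − 104.00) = 26.11650 / 34.50 = 0.75700

0.757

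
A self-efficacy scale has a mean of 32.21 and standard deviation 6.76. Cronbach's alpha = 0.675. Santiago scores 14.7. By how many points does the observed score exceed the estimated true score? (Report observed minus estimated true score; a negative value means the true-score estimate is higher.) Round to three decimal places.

Kelley's formula gives T̂ = 0.675·14.7 + 0.325·32.21 = 9.9225 + 10.46825 = 20.39075.
X − T̂ = 14.7 − 20.3907 = -5.6907 → -5.691

-5.691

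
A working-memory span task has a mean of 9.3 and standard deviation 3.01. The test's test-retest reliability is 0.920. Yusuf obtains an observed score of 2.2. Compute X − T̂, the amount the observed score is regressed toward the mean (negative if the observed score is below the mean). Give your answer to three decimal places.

T̂ = 0.920(2.2) + 0.080(9.3) = 2.0240 + 0.7440 = 2.76800 → 2.7680
X − T̂ = 2.2 − 2.7680 = -0.5680 → -0.568

-0.568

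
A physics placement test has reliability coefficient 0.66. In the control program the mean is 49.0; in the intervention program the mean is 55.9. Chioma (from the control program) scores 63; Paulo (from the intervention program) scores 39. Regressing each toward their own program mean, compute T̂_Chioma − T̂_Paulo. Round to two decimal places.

13.49

T̂_Chioma = 0.66(63) + 0.34(49.0) = 58.2400
T̂_Paulo = 0.66(39) + 0.34(55.9) = 44.7460
Difference = 58.2400 − 44.7460 = 13.4940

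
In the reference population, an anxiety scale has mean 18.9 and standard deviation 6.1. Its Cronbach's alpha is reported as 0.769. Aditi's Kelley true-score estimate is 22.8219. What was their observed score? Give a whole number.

T̂ = ρX + (1 − ρ)μ  ⇒  X = (T̂ − (1 − ρ)μ) / ρ
X = (22.8219 − 0.231 × 18.9) / 0.769 = (22.8219 − 4.3659) / 0.769 = 18.4560 / 0.769 = 24.00

24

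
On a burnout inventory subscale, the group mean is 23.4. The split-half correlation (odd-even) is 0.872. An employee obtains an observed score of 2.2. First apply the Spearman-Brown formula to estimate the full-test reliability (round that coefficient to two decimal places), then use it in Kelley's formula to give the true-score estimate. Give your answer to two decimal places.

3.68

Spearman-Brown: ρ = 2r/(1 + r) = 2(0.872)/(1 + 0.872) = 1.7440/1.872 = 0.9316 → 0.93
Weight the observed score by reliability and the mean by (1 − reliability): T̂ = 0.93·2.2 + 0.07·23.4 = 2.046 + 1.638 = 3.684.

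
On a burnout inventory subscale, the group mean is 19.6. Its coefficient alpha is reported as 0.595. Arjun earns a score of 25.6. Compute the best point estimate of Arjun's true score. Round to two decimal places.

23.17

Kelley's formula gives T̂ = 0.595·25.6 + 0.405·19.6 = 15.2320 + 7.9380 = 23.170.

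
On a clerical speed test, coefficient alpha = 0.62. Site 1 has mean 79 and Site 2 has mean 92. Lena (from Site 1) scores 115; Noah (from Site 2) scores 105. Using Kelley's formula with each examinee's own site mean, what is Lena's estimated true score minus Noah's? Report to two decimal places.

T̂_Lena = 0.62(115) + 0.38(79) = 101.3200
T̂_Noah = 0.62(105) + 0.38(92) = 100.0600
Difference = 101.3200 − 100.0600 = 1.2600

1.26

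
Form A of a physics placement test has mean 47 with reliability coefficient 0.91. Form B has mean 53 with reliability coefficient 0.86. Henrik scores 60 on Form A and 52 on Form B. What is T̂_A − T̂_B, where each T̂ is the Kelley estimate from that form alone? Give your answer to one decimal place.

T̂_A = 0.91(60) + 0.09(47) = 58.830
T̂_B = 0.86(52) + 0.14(53) = 52.140
T̂_A − T̂_B = 6.690

6.7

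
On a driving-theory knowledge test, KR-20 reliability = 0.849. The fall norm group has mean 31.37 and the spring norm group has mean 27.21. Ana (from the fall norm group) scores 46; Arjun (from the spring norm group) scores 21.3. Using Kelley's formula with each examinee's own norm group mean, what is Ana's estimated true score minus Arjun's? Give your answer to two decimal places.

21.60

T̂_Ana = 0.849(46) + 0.151(31.37) = 43.7909
T̂_Arjun = 0.849(21.3) + 0.151(27.21) = 22.1924
Difference = 43.7909 − 22.1924 = 21.5985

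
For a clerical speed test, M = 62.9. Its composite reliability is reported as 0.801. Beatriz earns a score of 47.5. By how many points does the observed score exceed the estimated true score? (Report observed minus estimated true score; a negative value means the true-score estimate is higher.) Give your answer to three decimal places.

-3.065

Regress the observed score toward the mean by the unreliability: T̂ = 0.801·47.5 + 0.199·62.9 = 38.0475 + 12.5171 = 50.56460.
X − T̂ = 47.5 − 50.5646 = -3.0646 → -3.065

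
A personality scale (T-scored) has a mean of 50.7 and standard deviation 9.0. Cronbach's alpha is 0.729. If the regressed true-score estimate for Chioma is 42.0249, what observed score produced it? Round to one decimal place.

T̂ = ρX + (1 − ρ)μ  ⇒  X = (T̂ − (1 − ρ)μ) / ρ
X = (42.0249 − 0.271 × 50.7) / 0.729 = (42.0249 − 13.7397) / 0.729 = 28.2852 / 0.729 = 38.800

38.8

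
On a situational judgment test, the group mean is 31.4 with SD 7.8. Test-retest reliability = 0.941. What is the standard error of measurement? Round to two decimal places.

SEM = SD · √(1 − ρ) = 7.8 × √0.059 = 7.8 × 0.2429 = 1.895

1.89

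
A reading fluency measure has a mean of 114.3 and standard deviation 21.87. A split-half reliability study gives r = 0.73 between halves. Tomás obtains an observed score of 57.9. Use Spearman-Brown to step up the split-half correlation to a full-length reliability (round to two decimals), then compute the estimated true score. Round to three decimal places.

66.924

Spearman-Brown: ρ = 2r/(1 + r) = 2(0.73)/(1 + 0.73) = 1.460/1.73 = 0.8439 → 0.84
T̂ = ρX + (1 − ρ)μ
  = 0.84 × 57.9 + 0.16 × 114.3
  = 48.636 + 18.288
  = 66.9240
  ≈ 66.924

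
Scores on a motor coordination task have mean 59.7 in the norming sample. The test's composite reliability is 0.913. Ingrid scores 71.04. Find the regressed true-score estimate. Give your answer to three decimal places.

70.053

T̂ = ρX + (1 − ρ)μ
  = 0.913 × 71.04 + 0.087 × 59.7
  = 64.85952 + 5.1939
  = 70.0534
  ≈ 70.053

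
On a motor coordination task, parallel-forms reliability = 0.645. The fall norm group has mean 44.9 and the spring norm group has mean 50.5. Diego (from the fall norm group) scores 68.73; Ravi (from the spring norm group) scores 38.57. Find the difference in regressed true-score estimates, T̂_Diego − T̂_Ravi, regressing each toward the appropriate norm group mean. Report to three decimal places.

17.465

T̂_Diego = 0.645(68.73) + 0.355(44.9) = 60.27035
T̂_Ravi = 0.645(38.57) + 0.355(50.5) = 42.80515
Difference = 60.27035 − 42.80515 = 17.46520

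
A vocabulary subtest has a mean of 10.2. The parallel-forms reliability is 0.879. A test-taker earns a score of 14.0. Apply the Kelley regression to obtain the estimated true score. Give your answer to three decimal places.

T̂ = 0.879(14.0) + 0.121(10.2) = 12.3060 + 1.2342 = 13.5402 → 13.540

13.540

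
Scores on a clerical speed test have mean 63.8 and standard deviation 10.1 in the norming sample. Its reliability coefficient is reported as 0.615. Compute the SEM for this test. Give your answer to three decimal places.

6.267

SEM = SD · √(1 − ρ) = 10.1 × √0.385 = 10.1 × 0.6205 = 6.2669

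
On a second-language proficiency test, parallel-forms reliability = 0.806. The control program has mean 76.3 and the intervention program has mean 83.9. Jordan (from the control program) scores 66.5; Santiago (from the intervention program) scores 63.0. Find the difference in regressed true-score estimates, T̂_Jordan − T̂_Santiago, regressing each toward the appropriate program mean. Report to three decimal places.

1.347

T̂_Jordan = 0.806(66.5) + 0.194(76.3) = 68.40120
T̂_Santiago = 0.806(63.0) + 0.194(83.9) = 67.05460
Difference = 68.40120 − 67.05460 = 1.34660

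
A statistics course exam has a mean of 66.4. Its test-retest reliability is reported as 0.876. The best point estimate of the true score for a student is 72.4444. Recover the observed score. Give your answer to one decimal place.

73.3

T̂ = ρX + (1 − ρ)μ  ⇒  X = (T̂ − (1 − ρ)μ) / ρ
X = (72.4444 − 0.124 × 66.4) / 0.876 = (72.4444 − 8.2336) / 0.876 = 64.2108 / 0.876 = 73.300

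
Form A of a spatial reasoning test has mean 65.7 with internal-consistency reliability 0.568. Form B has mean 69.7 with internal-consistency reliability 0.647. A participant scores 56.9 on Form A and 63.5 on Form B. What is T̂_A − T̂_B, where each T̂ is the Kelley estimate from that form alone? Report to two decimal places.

-4.99

T̂_A = 0.568(56.9) + 0.432(65.7) = 60.7016
T̂_B = 0.647(63.5) + 0.353(69.7) = 65.6886
T̂_A − T̂_B = -4.9870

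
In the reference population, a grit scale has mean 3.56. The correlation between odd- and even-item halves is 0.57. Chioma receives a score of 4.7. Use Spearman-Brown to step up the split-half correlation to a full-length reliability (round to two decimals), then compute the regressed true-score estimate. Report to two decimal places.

4.39

Spearman-Brown: ρ = 2r/(1 + r) = 2(0.57)/(1 + 0.57) = 1.140/1.57 = 0.7261 → 0.73
T̂ = 0.73(4.7) + 0.27(3.56) = 3.431 + 0.9612 = 4.392 → 4.39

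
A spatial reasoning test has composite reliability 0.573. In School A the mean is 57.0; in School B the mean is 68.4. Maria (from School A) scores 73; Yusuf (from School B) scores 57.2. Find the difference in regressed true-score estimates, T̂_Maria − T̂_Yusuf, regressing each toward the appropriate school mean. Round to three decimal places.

4.186

T̂_Maria = 0.573(73) + 0.427(57.0) = 66.16800
T̂_Yusuf = 0.573(57.2) + 0.427(68.4) = 61.98240
Difference = 66.16800 − 61.98240 = 4.18560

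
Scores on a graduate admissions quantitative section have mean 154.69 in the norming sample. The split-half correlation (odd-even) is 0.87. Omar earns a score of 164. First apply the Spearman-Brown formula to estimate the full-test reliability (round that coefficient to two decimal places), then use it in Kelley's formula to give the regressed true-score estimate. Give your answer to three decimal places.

163.348

Spearman-Brown: ρ = 2r/(1 + r) = 2(0.87)/(1 + 0.87) = 1.740/1.87 = 0.9305 → 0.93
T̂ = 0.93(164) + 0.07(154.69) = 152.52 + 10.8283 = 163.3483 → 163.348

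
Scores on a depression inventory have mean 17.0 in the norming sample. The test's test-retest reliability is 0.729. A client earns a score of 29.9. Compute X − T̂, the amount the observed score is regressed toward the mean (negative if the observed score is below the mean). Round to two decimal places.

3.50

T̂ = ρX + (1 − ρ)μ
  = 0.729 × 29.9 + 0.271 × 17.0
  = 21.7971 + 4.6070
  = 26.4041
  ≈ 26.404
X − T̂ = 29.9 − 26.404 = 3.496 → 3.50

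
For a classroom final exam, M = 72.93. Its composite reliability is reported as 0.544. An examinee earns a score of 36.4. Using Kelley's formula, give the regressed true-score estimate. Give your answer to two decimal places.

T̂ = 0.544(36.4) + 0.456(72.93) = 19.8016 + 33.25608 = 53.058 → 53.06

53.06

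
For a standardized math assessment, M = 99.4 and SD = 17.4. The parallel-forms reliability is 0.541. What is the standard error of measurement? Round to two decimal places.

11.79

SEM = SD · √(1 − ρ) = 17.4 × √0.459 = 17.4 × 0.6775 = 11.788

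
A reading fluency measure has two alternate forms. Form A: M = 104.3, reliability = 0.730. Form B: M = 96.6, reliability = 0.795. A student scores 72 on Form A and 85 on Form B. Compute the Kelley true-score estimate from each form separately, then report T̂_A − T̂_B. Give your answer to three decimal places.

-6.657

T̂_A = 0.730(72) + 0.270(104.3) = 80.72100
T̂_B = 0.795(85) + 0.205(96.6) = 87.37800
T̂_A − T̂_B = -6.65700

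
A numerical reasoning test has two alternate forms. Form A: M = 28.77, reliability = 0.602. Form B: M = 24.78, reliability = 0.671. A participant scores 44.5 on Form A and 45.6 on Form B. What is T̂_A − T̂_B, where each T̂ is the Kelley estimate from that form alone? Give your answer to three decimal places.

T̂_A = 0.602(44.5) + 0.398(28.77) = 38.23946
T̂_B = 0.671(45.6) + 0.329(24.78) = 38.75022
T̂_A − T̂_B = -0.51076

-0.511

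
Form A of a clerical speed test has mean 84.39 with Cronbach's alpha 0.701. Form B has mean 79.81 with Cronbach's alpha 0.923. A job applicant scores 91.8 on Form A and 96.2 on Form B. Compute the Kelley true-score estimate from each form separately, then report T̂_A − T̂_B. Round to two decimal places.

T̂_A = 0.701(91.8) + 0.299(84.39) = 89.5844
T̂_B = 0.923(96.2) + 0.077(79.81) = 94.9380
T̂_A − T̂_B = -5.3536

-5.35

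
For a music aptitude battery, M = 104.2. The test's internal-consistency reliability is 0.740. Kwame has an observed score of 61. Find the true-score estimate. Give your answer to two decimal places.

72.23

T̂ = 0.740(61) + 0.260(104.2) = 45.140 + 27.0920 = 72.232 → 72.23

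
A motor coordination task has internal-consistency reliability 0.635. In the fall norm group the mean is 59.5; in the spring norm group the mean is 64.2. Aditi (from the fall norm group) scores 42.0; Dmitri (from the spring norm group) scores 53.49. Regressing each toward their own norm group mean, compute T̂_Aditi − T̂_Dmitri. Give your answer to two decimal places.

-9.01

T̂_Aditi = 0.635(42.0) + 0.365(59.5) = 48.3875
T̂_Dmitri = 0.635(53.49) + 0.365(64.2) = 57.3991
Difference = 48.3875 − 57.3991 = -9.0116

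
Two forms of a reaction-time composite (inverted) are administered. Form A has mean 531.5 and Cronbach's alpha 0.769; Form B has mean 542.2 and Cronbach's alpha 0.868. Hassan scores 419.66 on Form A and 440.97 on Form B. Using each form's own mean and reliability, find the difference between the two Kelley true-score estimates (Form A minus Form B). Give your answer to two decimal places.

T̂_A = 0.769(419.66) + 0.231(531.5) = 445.4950
T̂_B = 0.868(440.97) + 0.132(542.2) = 454.3324
T̂_A − T̂_B = -8.8373

-8.84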